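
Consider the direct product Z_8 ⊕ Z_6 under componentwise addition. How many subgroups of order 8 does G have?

|G| = 48 and 8 | 48, so subgroups of order 8 are possible by Lagrange.
The subgroups of order 8 are: {(0,0), (0,3), (2,0), (2,3), (4,0), (4,3), (6,0), (6,3)}; {(0,0), (1,0), (2,0), (3,0), (4,0), (5,0), (6,0), (7,0)}; {(0,0), (1,3), (2,0), (3,3), (4,0), (5,3), (6,0), (7,3)}.
So G has 3 subgroups of order 8.

3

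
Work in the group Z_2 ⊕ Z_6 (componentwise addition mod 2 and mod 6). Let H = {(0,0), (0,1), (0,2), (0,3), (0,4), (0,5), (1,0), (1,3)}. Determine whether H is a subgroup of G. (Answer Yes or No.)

|H| = 8 does not divide |G| = 12, so by Lagrange H is not a subgroup.

No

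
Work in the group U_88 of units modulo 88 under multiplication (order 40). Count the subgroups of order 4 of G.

7

|G| = 40 and 4 | 40, so subgroups of order 4 are possible by Lagrange.
The subgroups of order 4 are: {1, 21, 23, 43}; {1, 21, 45, 65}; {1, 21, 67, 87}; {1, 23, 45, 67}; … (7 in all).
So G has 7 subgroups of order 4.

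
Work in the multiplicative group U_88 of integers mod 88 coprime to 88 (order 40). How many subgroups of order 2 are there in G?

7

|G| = 40 and 2 | 40, so subgroups of order 2 are possible by Lagrange.
The subgroups of order 2 are: {1, 21}; {1, 23}; {1, 43}; {1, 45}; … (7 in all).
So G has 7 subgroups of order 2.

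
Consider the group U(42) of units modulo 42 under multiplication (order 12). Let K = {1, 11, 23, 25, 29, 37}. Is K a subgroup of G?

Yes

|K| = 6 divides |G| = 12, consistent with Lagrange.
K contains the identity, every element's inverse is in K, and K is closed under ·: it is a subgroup.
In fact K = ⟨23⟩.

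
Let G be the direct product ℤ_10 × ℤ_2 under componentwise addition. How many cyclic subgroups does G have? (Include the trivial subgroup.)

8

Group the elements of G by the cyclic subgroup they generate; each cyclic subgroup of order d accounts for φ(d) elements.
Cyclic subgroups by order — order 1: 1; order 2: 3; order 5: 1; order 10: 3.
Total: 8.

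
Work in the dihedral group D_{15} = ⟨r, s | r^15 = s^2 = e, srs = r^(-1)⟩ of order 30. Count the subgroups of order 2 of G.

15

|G| = 30 and 2 | 30, so subgroups of order 2 are possible by Lagrange.
The subgroups of order 2 are: {e, r^10s}; {e, r^11s}; {e, r^12s}; {e, r^13s}; … (15 in all).
So G has 15 subgroups of order 2.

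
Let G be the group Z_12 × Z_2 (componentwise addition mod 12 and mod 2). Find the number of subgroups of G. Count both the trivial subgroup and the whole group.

|G| = 24, so by Lagrange every subgroup order divides 24. Divisors: 1, 2, 3, 4, 6, 8, 12, 24.
Subgroups by order — order 1: 1; order 2: 3; order 3: 1; order 4: 3; order 6: 3; order 8: 1; order 12: 3; order 24: 1.
Total: 1 + 3 + 1 + 3 + 3 + 1 + 3 + 1 = 16.

16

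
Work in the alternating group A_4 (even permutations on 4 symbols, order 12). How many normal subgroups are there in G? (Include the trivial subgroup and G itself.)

G has 10 subgroups. Checking conjugation-invariance by order — order 1: 1/1 normal; order 2: 0/3 normal; order 3: 0/4 normal; order 4: 1/1 normal; order 12: 1/1 normal.
Total normal subgroups: 3.

3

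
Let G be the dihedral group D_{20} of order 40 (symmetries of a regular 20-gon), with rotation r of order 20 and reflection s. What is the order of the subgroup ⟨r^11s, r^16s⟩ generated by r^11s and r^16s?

|⟨r^11s⟩| = 2 and |⟨r^16s⟩| = 2, so |H| is a multiple of lcm(2, 2) = 2 and divides |G| = 40.
Closing under the operation: H = {e, r^5, r^10, r^15, rs, r^6s, r^11s, r^16s}, so |H| = 8.

8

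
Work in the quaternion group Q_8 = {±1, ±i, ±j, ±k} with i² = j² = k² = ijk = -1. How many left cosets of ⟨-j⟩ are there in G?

2

|⟨-j⟩| = 4 and |G| = 8.
By Lagrange, [G : H] = |G|/|H| = 8/4 = 2.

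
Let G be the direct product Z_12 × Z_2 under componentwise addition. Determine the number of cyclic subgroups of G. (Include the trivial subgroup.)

Group the elements of G by the cyclic subgroup they generate; each cyclic subgroup of order d accounts for φ(d) elements.
Cyclic subgroups by order — order 1: 1; order 2: 3; order 3: 1; order 4: 2; order 6: 3; order 12: 2.
Total: 12.

12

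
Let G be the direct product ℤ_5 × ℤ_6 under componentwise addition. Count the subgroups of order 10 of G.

1

|G| = 30 and 10 | 30, so subgroups of order 10 are possible by Lagrange.
The subgroups of order 10 are: {(0,0), (0,3), (1,0), (1,3), (2,0), (2,3), (3,0), (3,3), (4,0), (4,3)}.
So G has 1 subgroup of order 10.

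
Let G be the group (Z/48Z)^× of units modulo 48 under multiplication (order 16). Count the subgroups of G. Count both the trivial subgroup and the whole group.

27

|G| = 16, so by Lagrange every subgroup order divides 16. Divisors: 1, 2, 4, 8, 16.
Subgroups by order — order 1: 1; order 2: 7; order 4: 11; order 8: 7; order 16: 1.
Total: 1 + 7 + 11 + 7 + 1 = 27.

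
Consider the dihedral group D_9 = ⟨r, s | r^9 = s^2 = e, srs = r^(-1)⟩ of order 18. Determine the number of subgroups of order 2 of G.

9

|G| = 18 and 2 | 18, so subgroups of order 2 are possible by Lagrange.
The subgroups of order 2 are: {e, r^2s}; {e, r^3s}; {e, r^4s}; {e, r^5s}; … (9 in all).
So G has 9 subgroups of order 2.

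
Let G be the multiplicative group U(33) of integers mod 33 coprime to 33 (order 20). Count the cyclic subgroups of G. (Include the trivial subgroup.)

A cyclic subgroup of order d is generated by each of its φ(d) elements of order d, so the cyclic subgroups of order d number (#elements of order d)/φ(d).
Cyclic subgroups by order — order 1: 1; order 2: 3; order 5: 1; order 10: 3.
Total: 8.

8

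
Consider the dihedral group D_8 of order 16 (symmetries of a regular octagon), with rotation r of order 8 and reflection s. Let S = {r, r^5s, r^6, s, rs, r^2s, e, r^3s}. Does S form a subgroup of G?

r ∈ S but its inverse r^7 ∉ S, so S is not a subgroup.

No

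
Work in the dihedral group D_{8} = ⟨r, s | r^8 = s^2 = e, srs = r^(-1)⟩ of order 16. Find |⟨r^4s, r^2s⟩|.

8

|⟨r^4s⟩| = 2 and |⟨r^2s⟩| = 2, so |H| is a multiple of lcm(2, 2) = 2 and divides |G| = 16.
Closing under the operation: H = {e, r^2, r^4, r^6, s, r^2s, r^4s, r^6s}, so |H| = 8.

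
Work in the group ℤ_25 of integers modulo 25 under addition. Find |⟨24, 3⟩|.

|⟨24⟩| = 25 and |⟨3⟩| = 25, so |H| is a multiple of lcm(25, 25) = 25 and divides |G| = 25.
Closing {24, 3} under the group operation gives all of G, so |H| = 25.

25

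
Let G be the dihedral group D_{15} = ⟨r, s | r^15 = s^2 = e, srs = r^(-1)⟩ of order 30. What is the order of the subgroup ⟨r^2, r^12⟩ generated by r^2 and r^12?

|⟨r^2⟩| = 15 and |⟨r^12⟩| = 5, so |H| is a multiple of lcm(15, 5) = 15 and divides |G| = 30.
Closing under the operation: H = {e, r, r^2, r^3, r^4, r^5, r^6, r^7, r^8, r^9, r^10, r^11, r^12, r^13, r^14}, so |H| = 15.

15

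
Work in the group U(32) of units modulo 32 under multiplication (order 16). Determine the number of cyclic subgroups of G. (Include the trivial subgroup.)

8

Each element a generates a cyclic subgroup ⟨a⟩; distinct elements may generate the same one (a cyclic group of order d has φ(d) generators).
Cyclic subgroups by order — order 1: 1; order 2: 3; order 4: 2; order 8: 2.
Total: 8.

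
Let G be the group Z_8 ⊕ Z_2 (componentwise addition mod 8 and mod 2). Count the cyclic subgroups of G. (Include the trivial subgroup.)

Group the elements of G by the cyclic subgroup they generate; each cyclic subgroup of order d accounts for φ(d) elements.
Cyclic subgroups by order — order 1: 1; order 2: 3; order 4: 2; order 8: 2.
Total: 8.

8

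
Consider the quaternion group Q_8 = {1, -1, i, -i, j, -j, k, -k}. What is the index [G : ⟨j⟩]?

2

|⟨j⟩| = 4 and |G| = 8.
By Lagrange, [G : H] = |G|/|H| = 8/4 = 2.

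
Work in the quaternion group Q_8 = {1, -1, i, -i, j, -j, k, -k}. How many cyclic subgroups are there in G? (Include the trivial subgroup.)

5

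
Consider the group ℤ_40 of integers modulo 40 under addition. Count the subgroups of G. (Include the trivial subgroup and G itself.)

A cyclic group of order 40 has exactly one subgroup for each divisor of 40.
Divisors of 40: 1, 2, 4, 5, 8, 10, 20, 40.
So ℤ_40 has 8 subgroups.

8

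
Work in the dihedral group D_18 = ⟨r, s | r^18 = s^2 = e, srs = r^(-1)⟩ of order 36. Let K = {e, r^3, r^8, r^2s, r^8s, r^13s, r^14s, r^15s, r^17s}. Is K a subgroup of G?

r^8 ∈ K but its inverse r^10 ∉ K, so K is not a subgroup.

No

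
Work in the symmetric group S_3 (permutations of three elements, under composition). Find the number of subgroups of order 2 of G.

3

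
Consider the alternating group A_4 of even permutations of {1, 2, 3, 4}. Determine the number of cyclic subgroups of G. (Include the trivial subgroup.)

Each element a generates a cyclic subgroup ⟨a⟩; distinct elements may generate the same one (a cyclic group of order d has φ(d) generators).
Cyclic subgroups by order — order 1: 1; order 2: 3; order 3: 4.
Total: 8.

8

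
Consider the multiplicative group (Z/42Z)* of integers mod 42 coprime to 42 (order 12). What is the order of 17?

6

Compute successive powers of 17 mod 42: 17, 37, 41, 25, 5, 1; 17^6 ≡ 1 (mod 42).
So |⟨17⟩| = 6.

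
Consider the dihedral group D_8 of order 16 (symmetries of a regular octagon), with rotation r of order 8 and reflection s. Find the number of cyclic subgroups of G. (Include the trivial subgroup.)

Group the elements of G by the cyclic subgroup they generate; each cyclic subgroup of order d accounts for φ(d) elements.
Cyclic subgroups by order — order 1: 1; order 2: 9; order 4: 1; order 8: 1.
Total: 12.

12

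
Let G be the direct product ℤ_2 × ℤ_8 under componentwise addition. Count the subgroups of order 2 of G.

|G| = 16 and 2 | 16, so subgroups of order 2 are possible by Lagrange.
The subgroups of order 2 are: {(0,0), (0,4)}; {(0,0), (1,0)}; {(0,0), (1,4)}.
So G has 3 subgroups of order 2.

3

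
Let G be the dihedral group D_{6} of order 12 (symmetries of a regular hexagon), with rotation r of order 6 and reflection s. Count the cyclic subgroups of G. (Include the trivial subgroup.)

10

Group the elements of G by the cyclic subgroup they generate; each cyclic subgroup of order d accounts for φ(d) elements.
Cyclic subgroups by order — order 1: 1; order 2: 7; order 3: 1; order 6: 1.
Total: 10.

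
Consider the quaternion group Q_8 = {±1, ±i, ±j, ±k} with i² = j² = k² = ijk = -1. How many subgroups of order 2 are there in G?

|G| = 8 and 2 | 8, so subgroups of order 2 are possible by Lagrange.
The subgroups of order 2 are: {1, -1}.
So G has 1 subgroup of order 2.

1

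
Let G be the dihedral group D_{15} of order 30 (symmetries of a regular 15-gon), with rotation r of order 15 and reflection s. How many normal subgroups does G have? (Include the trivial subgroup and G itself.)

5

G has 28 subgroups. Checking conjugation-invariance by order — order 1: 1/1 normal; order 2: 0/15 normal; order 3: 1/1 normal; order 5: 1/1 normal; order 6: 0/5 normal; order 10: 0/3 normal; order 15: 1/1 normal; order 30: 1/1 normal.
Total normal subgroups: 5.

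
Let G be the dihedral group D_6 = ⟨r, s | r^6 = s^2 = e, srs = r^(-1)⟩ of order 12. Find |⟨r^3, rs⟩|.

|⟨r^3⟩| = 2 and |⟨rs⟩| = 2, so |H| is a multiple of lcm(2, 2) = 2 and divides |G| = 12.
Closing under the operation: H = {e, r^3, rs, r^4s}, so |H| = 4.

4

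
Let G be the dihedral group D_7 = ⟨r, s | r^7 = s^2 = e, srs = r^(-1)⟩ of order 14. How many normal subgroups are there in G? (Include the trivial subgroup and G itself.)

3

G has 10 subgroups. Checking conjugation-invariance by order — order 1: 1/1 normal; order 2: 0/7 normal; order 7: 1/1 normal; order 14: 1/1 normal.
Total normal subgroups: 3.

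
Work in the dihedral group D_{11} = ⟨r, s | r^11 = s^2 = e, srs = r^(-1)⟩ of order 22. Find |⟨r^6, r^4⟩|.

|⟨r^6⟩| = 11 and |⟨r^4⟩| = 11, so |H| is a multiple of lcm(11, 11) = 11 and divides |G| = 22.
Closing under the operation: H = {e, r, r^2, r^3, r^4, r^5, r^6, r^7, r^8, r^9, r^10}, so |H| = 11.

11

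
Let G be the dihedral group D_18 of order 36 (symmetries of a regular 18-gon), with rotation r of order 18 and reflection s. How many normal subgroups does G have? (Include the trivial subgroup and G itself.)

9

G has 45 subgroups. Checking conjugation-invariance by order — order 1: 1/1 normal; order 2: 1/19 normal; order 3: 1/1 normal; order 4: 0/9 normal; order 6: 1/7 normal; order 9: 1/1 normal; order 12: 0/3 normal; order 18: 3/3 normal; order 36: 1/1 normal.
Total normal subgroups: 9.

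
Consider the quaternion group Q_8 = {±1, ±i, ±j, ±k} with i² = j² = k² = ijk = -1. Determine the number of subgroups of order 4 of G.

3

|G| = 8 and 4 | 8, so subgroups of order 4 are possible by Lagrange.
The subgroups of order 4 are: {1, -1, i, -i}; {1, -1, j, -j}; {1, -1, k, -k}.
So G has 3 subgroups of order 4.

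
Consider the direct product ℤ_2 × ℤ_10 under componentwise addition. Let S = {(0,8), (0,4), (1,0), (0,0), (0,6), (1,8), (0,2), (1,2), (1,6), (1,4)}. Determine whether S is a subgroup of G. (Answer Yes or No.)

|S| = 10 divides |G| = 20, consistent with Lagrange.
S contains the identity, every element's inverse is in S, and S is closed under +: it is a subgroup.
In fact S = ⟨(1,2)⟩.

Yes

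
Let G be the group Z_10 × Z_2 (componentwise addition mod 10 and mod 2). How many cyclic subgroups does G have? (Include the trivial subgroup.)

Group the elements of G by the cyclic subgroup they generate; each cyclic subgroup of order d accounts for φ(d) elements.
Cyclic subgroups by order — order 1: 1; order 2: 3; order 5: 1; order 10: 3.
Total: 8.

8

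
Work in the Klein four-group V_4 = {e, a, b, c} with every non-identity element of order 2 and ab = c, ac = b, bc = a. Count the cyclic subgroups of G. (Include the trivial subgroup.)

4

Group the elements of G by the cyclic subgroup they generate; each cyclic subgroup of order d accounts for φ(d) elements.
Cyclic subgroups by order — order 1: 1; order 2: 3.
Total: 4.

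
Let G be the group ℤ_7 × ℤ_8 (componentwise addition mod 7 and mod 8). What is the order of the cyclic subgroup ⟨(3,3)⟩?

The order of (3,3) in Z_7 × Z_8 is lcm(ord(3) in Z_7, ord(3) in Z_8).
ord(3) = 7 and ord(3) = 8, so |⟨(3,3)⟩| = lcm(7, 8) = 56.

56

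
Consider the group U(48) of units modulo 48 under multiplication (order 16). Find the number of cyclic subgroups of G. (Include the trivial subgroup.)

Each element a generates a cyclic subgroup ⟨a⟩; distinct elements may generate the same one (a cyclic group of order d has φ(d) generators).
Cyclic subgroups by order — order 1: 1; order 2: 7; order 4: 4.
Total: 12.

12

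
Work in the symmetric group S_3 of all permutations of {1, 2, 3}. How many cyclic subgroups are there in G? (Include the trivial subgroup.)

5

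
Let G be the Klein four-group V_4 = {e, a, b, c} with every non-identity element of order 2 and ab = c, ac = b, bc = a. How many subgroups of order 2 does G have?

|G| = 4 and 2 | 4, so subgroups of order 2 are possible by Lagrange.
The subgroups of order 2 are: {e, a}; {e, b}; {e, c}.
So G has 3 subgroups of order 2.

3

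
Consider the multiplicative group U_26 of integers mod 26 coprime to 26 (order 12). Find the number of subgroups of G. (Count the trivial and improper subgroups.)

6

|G| = 12, so by Lagrange every subgroup order divides 12. Divisors: 1, 2, 3, 4, 6, 12.
Subgroups by order — order 1: 1; order 2: 1; order 3: 1; order 4: 1; order 6: 1; order 12: 1.
Total: 1 + 1 + 1 + 1 + 1 + 1 = 6.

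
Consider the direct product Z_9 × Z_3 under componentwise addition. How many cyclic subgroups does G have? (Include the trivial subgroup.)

8

A cyclic subgroup of order d is generated by each of its φ(d) elements of order d, so the cyclic subgroups of order d number (#elements of order d)/φ(d).
Cyclic subgroups by order — order 1: 1; order 3: 4; order 9: 3.
Total: 8.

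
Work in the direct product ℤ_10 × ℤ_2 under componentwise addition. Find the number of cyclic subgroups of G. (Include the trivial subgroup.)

A cyclic subgroup of order d is generated by each of its φ(d) elements of order d, so the cyclic subgroups of order d number (#elements of order d)/φ(d).
Cyclic subgroups by order — order 1: 1; order 2: 3; order 5: 1; order 10: 3.
Total: 8.

8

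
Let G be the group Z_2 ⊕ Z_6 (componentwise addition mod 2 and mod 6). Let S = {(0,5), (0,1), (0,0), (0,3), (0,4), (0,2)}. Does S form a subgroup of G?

|S| = 6 divides |G| = 12, consistent with Lagrange.
S contains the identity, every element's inverse is in S, and S is closed under +: it is a subgroup.
In fact S = ⟨(0,1)⟩.

Yes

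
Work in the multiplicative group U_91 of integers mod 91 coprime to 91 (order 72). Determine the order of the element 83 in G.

4

Compute successive powers of 83 mod 91: 83, 64, 34, 1; 83^4 ≡ 1 (mod 91).
So |⟨83⟩| = 4.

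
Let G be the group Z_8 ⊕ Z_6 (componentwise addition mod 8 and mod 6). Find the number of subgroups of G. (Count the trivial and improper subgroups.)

22

|G| = 48, so by Lagrange every subgroup order divides 48. Divisors: 1, 2, 3, 4, 6, 8, 12, 16, 24, 48.
Subgroups by order — order 1: 1; order 2: 3; order 3: 1; order 4: 3; order 6: 3; order 8: 3; order 12: 3; order 16: 1; order 24: 3; order 48: 1.
Total: 1 + 3 + 1 + 3 + 3 + 3 + 3 + 1 + 3 + 1 = 22.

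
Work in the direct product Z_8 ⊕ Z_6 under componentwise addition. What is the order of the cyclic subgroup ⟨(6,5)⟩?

12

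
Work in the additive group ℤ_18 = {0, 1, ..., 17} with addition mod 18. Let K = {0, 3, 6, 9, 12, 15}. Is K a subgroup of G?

Yes

|K| = 6 divides |G| = 18, consistent with Lagrange.
K contains the identity, every element's inverse is in K, and K is closed under +: it is a subgroup.
In fact K = ⟨3⟩.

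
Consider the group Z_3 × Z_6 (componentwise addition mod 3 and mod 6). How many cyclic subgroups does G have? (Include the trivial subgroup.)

10

Group the elements of G by the cyclic subgroup they generate; each cyclic subgroup of order d accounts for φ(d) elements.
Cyclic subgroups by order — order 1: 1; order 2: 1; order 3: 4; order 6: 4.
Total: 10.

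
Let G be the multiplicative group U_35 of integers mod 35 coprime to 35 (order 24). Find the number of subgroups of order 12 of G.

3

|G| = 24 and 12 | 24, so subgroups of order 12 are possible by Lagrange.
The subgroups of order 12 are: {1, 3, 4, 9, 11, 12, 13, 16, 17, 27, 29, 33}; {1, 2, 4, 8, 9, 11, 16, 18, 22, 23, 29, 32}; {1, 4, 6, 9, 11, 16, 19, 24, 26, 29, 31, 34}.
So G has 3 subgroups of order 12.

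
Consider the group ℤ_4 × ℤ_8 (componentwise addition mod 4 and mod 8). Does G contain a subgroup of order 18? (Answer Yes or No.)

No

18 does not divide |G| = 32, so by Lagrange no subgroup of order 18 exists.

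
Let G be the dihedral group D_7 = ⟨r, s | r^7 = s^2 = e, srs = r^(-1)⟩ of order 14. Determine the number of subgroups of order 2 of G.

7

|G| = 14 and 2 | 14, so subgroups of order 2 are possible by Lagrange.
The subgroups of order 2 are: {e, r^2s}; {e, r^3s}; {e, r^4s}; {e, r^5s}; … (7 in all).
So G has 7 subgroups of order 2.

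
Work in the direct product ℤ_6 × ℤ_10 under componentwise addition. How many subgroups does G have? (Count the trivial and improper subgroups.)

20

|G| = 60, so by Lagrange every subgroup order divides 60. Divisors: 1, 2, 3, 4, 5, 6, 10, 12, 15, 20, 30, 60.
Subgroups by order — order 1: 1; order 2: 3; order 3: 1; order 4: 1; order 5: 1; order 6: 3; order 10: 3; order 12: 1; order 15: 1; order 20: 1; order 30: 3; order 60: 1.
Total: 1 + 3 + 1 + 1 + 1 + 3 + 3 + 1 + 1 + 1 + 3 + 1 = 20.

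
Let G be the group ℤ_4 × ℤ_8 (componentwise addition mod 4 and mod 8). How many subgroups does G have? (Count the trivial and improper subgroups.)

22

|G| = 32, so by Lagrange every subgroup order divides 32. Divisors: 1, 2, 4, 8, 16, 32.
Subgroups by order — order 1: 1; order 2: 3; order 4: 7; order 8: 7; order 16: 3; order 32: 1.
Total: 1 + 3 + 7 + 7 + 3 + 1 = 22.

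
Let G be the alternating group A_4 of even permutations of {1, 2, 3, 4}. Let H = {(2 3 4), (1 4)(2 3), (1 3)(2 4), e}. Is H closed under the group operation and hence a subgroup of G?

No

(2 3 4) ∈ H but its inverse (2 4 3) ∉ H, so H is not a subgroup.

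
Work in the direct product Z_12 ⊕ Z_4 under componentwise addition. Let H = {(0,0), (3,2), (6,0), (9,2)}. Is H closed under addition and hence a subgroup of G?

|H| = 4 divides |G| = 48, consistent with Lagrange.
H contains the identity, every element's inverse is in H, and H is closed under +: it is a subgroup.
In fact H = ⟨(3,2)⟩.

Yes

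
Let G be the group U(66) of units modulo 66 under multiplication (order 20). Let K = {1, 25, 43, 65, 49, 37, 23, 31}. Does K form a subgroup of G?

No

|K| = 8 does not divide |G| = 20, so by Lagrange K is not a subgroup.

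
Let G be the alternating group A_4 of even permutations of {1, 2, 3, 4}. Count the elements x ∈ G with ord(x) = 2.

3

The elements of order 2 are: (1 2)(3 4), (1 3)(2 4), (1 4)(2 3).
That's 3.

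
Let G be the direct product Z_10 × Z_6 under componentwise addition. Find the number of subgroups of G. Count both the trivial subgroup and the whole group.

20

|G| = 60, so by Lagrange every subgroup order divides 60. Divisors: 1, 2, 3, 4, 5, 6, 10, 12, 15, 20, 30, 60.
Subgroups by order — order 1: 1; order 2: 3; order 3: 1; order 4: 1; order 5: 1; order 6: 3; order 10: 3; order 12: 1; order 15: 1; order 20: 1; order 30: 3; order 60: 1.
Total: 1 + 3 + 1 + 1 + 1 + 3 + 3 + 1 + 1 + 1 + 3 + 1 = 20.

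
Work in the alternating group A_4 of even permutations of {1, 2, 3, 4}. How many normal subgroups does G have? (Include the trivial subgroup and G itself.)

G has 10 subgroups. Checking conjugation-invariance by order — order 1: 1/1 normal; order 2: 0/3 normal; order 3: 0/4 normal; order 4: 1/1 normal; order 12: 1/1 normal.
Total normal subgroups: 3.

3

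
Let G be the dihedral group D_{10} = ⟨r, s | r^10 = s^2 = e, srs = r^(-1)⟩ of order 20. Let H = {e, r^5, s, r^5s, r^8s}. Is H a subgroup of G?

Closure fails: s · r^8s = r^2 ∉ H. So H is not a subgroup.

No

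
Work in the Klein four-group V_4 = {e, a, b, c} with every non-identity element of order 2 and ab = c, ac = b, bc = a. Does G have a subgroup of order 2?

Yes

2 | 4. A subgroup of order 2 is {e, a}.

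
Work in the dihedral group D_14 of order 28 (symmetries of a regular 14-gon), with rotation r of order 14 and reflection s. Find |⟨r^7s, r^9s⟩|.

|⟨r^7s⟩| = 2 and |⟨r^9s⟩| = 2, so |H| is a multiple of lcm(2, 2) = 2 and divides |G| = 28.
Closing under the operation: H = {e, r^2, r^4, r^6, r^8, r^10, r^12, rs, r^3s, r^5s, r^7s, r^9s, r^11s, r^13s}, so |H| = 14.

14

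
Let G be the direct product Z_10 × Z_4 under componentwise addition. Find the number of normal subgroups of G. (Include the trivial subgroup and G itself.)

G is abelian, so every subgroup is normal.
G has 16 subgroups in total, hence 16 normal subgroups.

16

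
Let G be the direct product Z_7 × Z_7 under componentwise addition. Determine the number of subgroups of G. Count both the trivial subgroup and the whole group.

10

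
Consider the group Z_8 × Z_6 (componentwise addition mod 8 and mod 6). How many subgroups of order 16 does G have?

|G| = 48 and 16 | 48, so subgroups of order 16 are possible by Lagrange.
The subgroups of order 16 are: {(0,0), (0,3), (1,0), (1,3), (2,0), (2,3), (3,0), (3,3), (4,0), (4,3), (5,0), (5,3), (6,0), (6,3), (7,0), (7,3)}.
So G has 1 subgroup of order 16.

1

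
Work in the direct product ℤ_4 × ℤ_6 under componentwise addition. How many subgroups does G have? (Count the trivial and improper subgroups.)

|G| = 24, so by Lagrange every subgroup order divides 24. Divisors: 1, 2, 3, 4, 6, 8, 12, 24.
Subgroups by order — order 1: 1; order 2: 3; order 3: 1; order 4: 3; order 6: 3; order 8: 1; order 12: 3; order 24: 1.
Total: 1 + 3 + 1 + 3 + 3 + 1 + 3 + 1 = 16.

16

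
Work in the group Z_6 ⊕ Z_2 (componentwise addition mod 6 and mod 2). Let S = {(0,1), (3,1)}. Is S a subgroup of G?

No

The identity (0,0) ∉ S, so S is not a subgroup.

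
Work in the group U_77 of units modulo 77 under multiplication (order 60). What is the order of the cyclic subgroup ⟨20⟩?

10

Compute successive powers of 20 mod 77: 20, 15, 69, 71, 34, 64, 48, 36, …; 20^10 ≡ 1 (mod 77).
So |⟨20⟩| = 10.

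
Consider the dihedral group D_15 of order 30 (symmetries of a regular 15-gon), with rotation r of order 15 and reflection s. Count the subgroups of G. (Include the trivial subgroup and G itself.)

28

|G| = 30, so by Lagrange every subgroup order divides 30. Divisors: 1, 2, 3, 5, 6, 10, 15, 30.
Subgroups by order — order 1: 1; order 2: 15; order 3: 1; order 5: 1; order 6: 5; order 10: 3; order 15: 1; order 30: 1.
Total: 1 + 15 + 1 + 1 + 5 + 3 + 1 + 1 = 28.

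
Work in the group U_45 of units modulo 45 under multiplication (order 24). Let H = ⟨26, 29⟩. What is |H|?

12

|⟨26⟩| = 2 and |⟨29⟩| = 6, so |H| is a multiple of lcm(2, 6) = 6 and divides |G| = 24.
Closing under the operation: H = {1, 4, 11, 14, 16, 19, 26, 29, 31, 34, 41, 44}, so |H| = 12.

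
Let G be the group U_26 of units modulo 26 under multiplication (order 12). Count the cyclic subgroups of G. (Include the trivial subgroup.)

Group the elements of G by the cyclic subgroup they generate; each cyclic subgroup of order d accounts for φ(d) elements.
Cyclic subgroups by order — order 1: 1; order 2: 1; order 3: 1; order 4: 1; order 6: 1; order 12: 1.
Total: 6.

6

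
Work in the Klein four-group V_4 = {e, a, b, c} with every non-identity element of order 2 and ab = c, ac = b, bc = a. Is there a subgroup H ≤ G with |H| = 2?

Yes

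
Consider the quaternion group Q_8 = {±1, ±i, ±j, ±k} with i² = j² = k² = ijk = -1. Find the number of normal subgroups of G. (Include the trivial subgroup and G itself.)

6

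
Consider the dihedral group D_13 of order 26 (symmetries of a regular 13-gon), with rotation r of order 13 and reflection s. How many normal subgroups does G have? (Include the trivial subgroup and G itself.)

3

G has 16 subgroups. Checking conjugation-invariance by order — order 1: 1/1 normal; order 2: 0/13 normal; order 13: 1/1 normal; order 26: 1/1 normal.
Total normal subgroups: 3.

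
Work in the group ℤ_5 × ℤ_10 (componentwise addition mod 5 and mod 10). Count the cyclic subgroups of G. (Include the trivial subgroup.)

14

A cyclic subgroup of order d is generated by each of its φ(d) elements of order d, so the cyclic subgroups of order d number (#elements of order d)/φ(d).
Cyclic subgroups by order — order 1: 1; order 2: 1; order 5: 6; order 10: 6.
Total: 14.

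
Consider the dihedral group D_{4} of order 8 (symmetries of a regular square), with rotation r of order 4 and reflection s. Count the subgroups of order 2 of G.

5

|G| = 8 and 2 | 8, so subgroups of order 2 are possible by Lagrange.
The subgroups of order 2 are: {e, r^2}; {e, r^2s}; {e, r^3s}; {e, rs}; … (5 in all).
So G has 5 subgroups of order 2.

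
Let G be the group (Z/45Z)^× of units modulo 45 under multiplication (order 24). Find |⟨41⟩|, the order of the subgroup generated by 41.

6

Compute successive powers of 41 mod 45: 41, 16, 26, 31, 11, 1; 41^6 ≡ 1 (mod 45).
So |⟨41⟩| = 6.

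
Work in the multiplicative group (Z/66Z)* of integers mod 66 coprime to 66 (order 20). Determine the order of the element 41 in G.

10

Compute successive powers of 41 mod 66: 41, 31, 17, 37, 65, 25, 35, 49, …; 41^10 ≡ 1 (mod 66).
So |⟨41⟩| = 10.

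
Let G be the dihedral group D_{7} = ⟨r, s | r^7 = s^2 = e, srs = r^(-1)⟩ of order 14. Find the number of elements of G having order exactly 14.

No element of G has order 14 (even though 14 | 14).

0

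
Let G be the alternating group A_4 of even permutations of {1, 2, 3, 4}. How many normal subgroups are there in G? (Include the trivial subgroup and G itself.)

3

G has 10 subgroups. Checking conjugation-invariance by order — order 1: 1/1 normal; order 2: 0/3 normal; order 3: 0/4 normal; order 4: 1/1 normal; order 12: 1/1 normal.
Total normal subgroups: 3.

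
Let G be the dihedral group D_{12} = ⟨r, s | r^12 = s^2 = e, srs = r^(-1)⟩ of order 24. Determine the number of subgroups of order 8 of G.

|G| = 24 and 8 | 24, so subgroups of order 8 are possible by Lagrange.
The subgroups of order 8 are: {e, r^3, r^6, r^9, rs, r^4s, r^7s, r^10s}; {e, r^3, r^6, r^9, r^2s, r^5s, r^8s, r^11s}; {e, r^3, r^6, r^9, s, r^3s, r^6s, r^9s}.
So G has 3 subgroups of order 8.

3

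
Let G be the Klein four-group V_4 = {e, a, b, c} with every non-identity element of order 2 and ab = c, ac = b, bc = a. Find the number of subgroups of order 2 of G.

|G| = 4 and 2 | 4, so subgroups of order 2 are possible by Lagrange.
The subgroups of order 2 are: {e, a}; {e, b}; {e, c}.
So G has 3 subgroups of order 2.

3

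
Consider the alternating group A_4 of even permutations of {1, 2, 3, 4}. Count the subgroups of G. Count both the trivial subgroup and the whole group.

|G| = 12, so by Lagrange every subgroup order divides 12. Divisors: 1, 2, 3, 4, 6, 12.
Subgroups by order — order 1: 1; order 2: 3; order 3: 4; order 4: 1; order 6: 0; order 12: 1.
Total: 1 + 3 + 4 + 1 + 0 + 1 = 10.

10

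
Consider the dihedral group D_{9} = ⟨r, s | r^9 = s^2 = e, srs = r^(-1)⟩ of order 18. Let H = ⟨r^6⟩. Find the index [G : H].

|⟨r^6⟩| = 3 and |G| = 18.
By Lagrange, [G : H] = |G|/|H| = 18/3 = 6.

6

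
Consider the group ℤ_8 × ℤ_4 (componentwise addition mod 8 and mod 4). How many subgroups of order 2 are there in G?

3

|G| = 32 and 2 | 32, so subgroups of order 2 are possible by Lagrange.
The subgroups of order 2 are: {(0,0), (0,2)}; {(0,0), (4,0)}; {(0,0), (4,2)}.
So G has 3 subgroups of order 2.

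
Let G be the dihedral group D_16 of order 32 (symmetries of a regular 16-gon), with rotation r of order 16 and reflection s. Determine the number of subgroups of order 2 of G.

17

|G| = 32 and 2 | 32, so subgroups of order 2 are possible by Lagrange.
The subgroups of order 2 are: {e, r^10s}; {e, r^11s}; {e, r^12s}; {e, r^13s}; … (17 in all).
So G has 17 subgroups of order 2.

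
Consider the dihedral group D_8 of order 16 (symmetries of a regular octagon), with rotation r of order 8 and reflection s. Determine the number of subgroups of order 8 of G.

|G| = 16 and 8 | 16, so subgroups of order 8 are possible by Lagrange.
The subgroups of order 8 are: {e, r, r^2, r^3, r^4, r^5, r^6, r^7}; {e, r^2, r^4, r^6, s, r^2s, r^4s, r^6s}; {e, r^2, r^4, r^6, rs, r^3s, r^5s, r^7s}.
So G has 3 subgroups of order 8.

3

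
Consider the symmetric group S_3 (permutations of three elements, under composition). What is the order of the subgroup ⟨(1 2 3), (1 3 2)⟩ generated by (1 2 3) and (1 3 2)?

3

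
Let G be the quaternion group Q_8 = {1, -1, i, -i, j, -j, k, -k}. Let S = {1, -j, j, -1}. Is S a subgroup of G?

|S| = 4 divides |G| = 8, consistent with Lagrange.
S contains the identity, every element's inverse is in S, and S is closed under ·: it is a subgroup.
In fact S = ⟨j⟩.

Yes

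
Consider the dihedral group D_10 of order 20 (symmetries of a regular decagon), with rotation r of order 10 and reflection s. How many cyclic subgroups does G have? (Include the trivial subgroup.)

14

A cyclic subgroup of order d is generated by each of its φ(d) elements of order d, so the cyclic subgroups of order d number (#elements of order d)/φ(d).
Cyclic subgroups by order — order 1: 1; order 2: 11; order 5: 1; order 10: 1.
Total: 14.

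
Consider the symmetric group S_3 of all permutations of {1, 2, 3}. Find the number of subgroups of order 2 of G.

|G| = 6 and 2 | 6, so subgroups of order 2 are possible by Lagrange.
The subgroups of order 2 are: {e, (1 2)}; {e, (1 3)}; {e, (2 3)}.
So G has 3 subgroups of order 2.

3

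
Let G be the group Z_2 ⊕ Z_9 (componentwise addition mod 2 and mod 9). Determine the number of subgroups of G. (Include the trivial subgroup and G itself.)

|G| = 18, so by Lagrange every subgroup order divides 18. Divisors: 1, 2, 3, 6, 9, 18.
Subgroups by order — order 1: 1; order 2: 1; order 3: 1; order 6: 1; order 9: 1; order 18: 1.
Total: 1 + 1 + 1 + 1 + 1 + 1 = 6.

6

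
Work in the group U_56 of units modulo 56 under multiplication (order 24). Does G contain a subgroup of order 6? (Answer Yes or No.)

Yes

6 | 24. A subgroup of order 6 is {1, 9, 11, 25, 43, 51}.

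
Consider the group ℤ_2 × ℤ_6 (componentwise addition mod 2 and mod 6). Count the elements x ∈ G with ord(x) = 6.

6

An element (a,b) has order lcm(ord(a), ord(b)); count pairs with lcm equal to 6.
Enumerating gives 6 such elements.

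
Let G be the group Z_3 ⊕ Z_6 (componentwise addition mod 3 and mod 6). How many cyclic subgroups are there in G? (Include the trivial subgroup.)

10

Each element a generates a cyclic subgroup ⟨a⟩; distinct elements may generate the same one (a cyclic group of order d has φ(d) generators).
Cyclic subgroups by order — order 1: 1; order 2: 1; order 3: 4; order 6: 4.
Total: 10.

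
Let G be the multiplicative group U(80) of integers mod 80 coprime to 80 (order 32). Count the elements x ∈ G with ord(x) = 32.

0

No element of G has order 32 (even though 32 | 32).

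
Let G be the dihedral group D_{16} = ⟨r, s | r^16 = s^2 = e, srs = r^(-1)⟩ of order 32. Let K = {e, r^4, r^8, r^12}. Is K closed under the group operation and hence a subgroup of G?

Yes

|K| = 4 divides |G| = 32, consistent with Lagrange.
K contains the identity, every element's inverse is in K, and K is closed under ·: it is a subgroup.
In fact K = ⟨r^12⟩.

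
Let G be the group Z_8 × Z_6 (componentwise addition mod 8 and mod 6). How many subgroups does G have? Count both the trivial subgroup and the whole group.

|G| = 48, so by Lagrange every subgroup order divides 48. Divisors: 1, 2, 3, 4, 6, 8, 12, 16, 24, 48.
Subgroups by order — order 1: 1; order 2: 3; order 3: 1; order 4: 3; order 6: 3; order 8: 3; order 12: 3; order 16: 1; order 24: 3; order 48: 1.
Total: 1 + 3 + 1 + 3 + 3 + 3 + 3 + 1 + 3 + 1 = 22.

22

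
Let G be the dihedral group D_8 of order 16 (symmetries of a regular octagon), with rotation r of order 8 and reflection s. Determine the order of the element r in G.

Computing powers of r: the smallest k with (r)^k = e is k = 8.

8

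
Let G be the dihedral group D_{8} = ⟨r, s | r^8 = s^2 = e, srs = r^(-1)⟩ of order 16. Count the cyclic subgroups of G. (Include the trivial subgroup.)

12

Each element a generates a cyclic subgroup ⟨a⟩; distinct elements may generate the same one (a cyclic group of order d has φ(d) generators).
Cyclic subgroups by order — order 1: 1; order 2: 9; order 4: 1; order 8: 1.
Total: 12.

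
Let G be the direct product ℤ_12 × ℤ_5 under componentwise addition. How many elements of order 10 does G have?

An element (a,b) has order lcm(ord(a), ord(b)); count pairs with lcm equal to 10.
Enumerating gives 4 such elements.

4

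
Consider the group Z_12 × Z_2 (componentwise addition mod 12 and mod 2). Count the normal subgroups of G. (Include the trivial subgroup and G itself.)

G is abelian, so every subgroup is normal.
G has 16 subgroups in total, hence 16 normal subgroups.

16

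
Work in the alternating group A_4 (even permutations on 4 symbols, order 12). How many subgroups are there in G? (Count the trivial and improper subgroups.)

|G| = 12, so by Lagrange every subgroup order divides 12. Divisors: 1, 2, 3, 4, 6, 12.
Subgroups by order — order 1: 1; order 2: 3; order 3: 4; order 4: 1; order 6: 0; order 12: 1.
Total: 1 + 3 + 4 + 1 + 0 + 1 = 10.

10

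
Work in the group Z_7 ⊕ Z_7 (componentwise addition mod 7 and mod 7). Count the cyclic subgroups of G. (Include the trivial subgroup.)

A cyclic subgroup of order d is generated by each of its φ(d) elements of order d, so the cyclic subgroups of order d number (#elements of order d)/φ(d).
Cyclic subgroups by order — order 1: 1; order 7: 8.
Total: 9.

9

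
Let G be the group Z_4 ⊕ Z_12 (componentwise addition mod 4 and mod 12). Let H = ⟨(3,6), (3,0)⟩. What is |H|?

|⟨(3,6)⟩| = 4 and |⟨(3,0)⟩| = 4, so |H| is a multiple of lcm(4, 4) = 4 and divides |G| = 48.
Closing under the operation: H = {(0,0), (0,6), (1,0), (1,6), (2,0), (2,6), (3,0), (3,6)}, so |H| = 8.

8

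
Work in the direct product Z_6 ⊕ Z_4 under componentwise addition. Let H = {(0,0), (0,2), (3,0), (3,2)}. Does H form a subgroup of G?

Yes

|H| = 4 divides |G| = 24, consistent with Lagrange.
H contains the identity, every element's inverse is in H, and H is closed under +: it is a subgroup.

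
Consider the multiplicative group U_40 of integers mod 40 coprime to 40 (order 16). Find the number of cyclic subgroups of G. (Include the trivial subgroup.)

12

A cyclic subgroup of order d is generated by each of its φ(d) elements of order d, so the cyclic subgroups of order d number (#elements of order d)/φ(d).
Cyclic subgroups by order — order 1: 1; order 2: 7; order 4: 4.
Total: 12.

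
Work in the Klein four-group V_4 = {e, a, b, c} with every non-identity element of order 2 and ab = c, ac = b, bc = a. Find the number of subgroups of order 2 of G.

3

|G| = 4 and 2 | 4, so subgroups of order 2 are possible by Lagrange.
The subgroups of order 2 are: {e, a}; {e, b}; {e, c}.
So G has 3 subgroups of order 2.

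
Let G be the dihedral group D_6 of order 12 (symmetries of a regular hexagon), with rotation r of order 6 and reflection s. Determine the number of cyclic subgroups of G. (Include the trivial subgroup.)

10

Group the elements of G by the cyclic subgroup they generate; each cyclic subgroup of order d accounts for φ(d) elements.
Cyclic subgroups by order — order 1: 1; order 2: 7; order 3: 1; order 6: 1.
Total: 10.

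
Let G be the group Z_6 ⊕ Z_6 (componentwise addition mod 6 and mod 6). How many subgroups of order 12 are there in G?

4

|G| = 36 and 12 | 36, so subgroups of order 12 are possible by Lagrange.
The subgroups of order 12 are: {(0,0), (0,1), (0,2), (0,3), (0,4), (0,5), (3,0), (3,1), (3,2), (3,3), (3,4), (3,5)}; {(0,0), (0,3), (1,0), (1,3), (2,0), (2,3), (3,0), (3,3), (4,0), (4,3), (5,0), (5,3)}; {(0,0), (0,3), (1,1), (1,4), (2,2), (2,5), (3,0), (3,3), (4,1), (4,4), (5,2), (5,5)}; {(0,0), (0,3), (1,2), (1,5), (2,1), (2,4), (3,0), (3,3), (4,2), (4,5), (5,1), (5,4)}.
So G has 4 subgroups of order 12.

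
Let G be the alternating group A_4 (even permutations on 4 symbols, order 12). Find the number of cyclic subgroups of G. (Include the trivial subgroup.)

8

Group the elements of G by the cyclic subgroup they generate; each cyclic subgroup of order d accounts for φ(d) elements.
Cyclic subgroups by order — order 1: 1; order 2: 3; order 3: 4.
Total: 8.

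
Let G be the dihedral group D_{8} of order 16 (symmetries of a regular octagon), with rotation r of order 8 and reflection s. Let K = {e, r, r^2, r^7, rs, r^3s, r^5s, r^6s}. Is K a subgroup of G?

No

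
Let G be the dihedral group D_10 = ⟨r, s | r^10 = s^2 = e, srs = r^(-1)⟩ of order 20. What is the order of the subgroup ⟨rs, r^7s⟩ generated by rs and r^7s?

|⟨rs⟩| = 2 and |⟨r^7s⟩| = 2, so |H| is a multiple of lcm(2, 2) = 2 and divides |G| = 20.
Closing under the operation: H = {e, r^2, r^4, r^6, r^8, rs, r^3s, r^5s, r^7s, r^9s}, so |H| = 10.

10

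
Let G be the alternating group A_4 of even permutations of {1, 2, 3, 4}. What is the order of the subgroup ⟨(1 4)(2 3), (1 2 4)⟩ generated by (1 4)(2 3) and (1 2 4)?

|⟨(1 4)(2 3)⟩| = 2 and |⟨(1 2 4)⟩| = 3, so |H| is a multiple of lcm(2, 3) = 6 and divides |G| = 12.
Closing {(1 4)(2 3), (1 2 4)} under the group operation gives all of G, so |H| = 12.

12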